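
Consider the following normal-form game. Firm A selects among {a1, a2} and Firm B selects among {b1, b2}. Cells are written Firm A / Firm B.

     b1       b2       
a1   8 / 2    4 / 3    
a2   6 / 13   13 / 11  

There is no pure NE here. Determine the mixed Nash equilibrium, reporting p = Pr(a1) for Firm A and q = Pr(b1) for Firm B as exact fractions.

p = 2/3, q = 9/11

In a mixed NE each player is indifferent between their pure strategies, so the opponent's mix sets the indifference.
Firm B indifferent between b1 and b2: p·2 + (1−p)·13 = p·3 + (1−p)·11 ⟹ 13 + (-11)p = 11 + (-8)p ⟹ p = 2/3.
Firm A indifferent between a1 and a2: q·8 + (1−q)·4 = q·6 + (1−q)·13 ⟹ 4 + 4q = 13 + (-7)q ⟹ q = 9/11.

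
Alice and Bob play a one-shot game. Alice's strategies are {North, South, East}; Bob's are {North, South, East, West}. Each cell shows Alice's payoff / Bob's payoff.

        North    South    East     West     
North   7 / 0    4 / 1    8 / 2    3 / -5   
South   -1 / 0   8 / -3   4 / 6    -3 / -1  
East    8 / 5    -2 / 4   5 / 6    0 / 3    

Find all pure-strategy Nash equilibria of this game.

(North, East)

Check mutual best responses: a cell is a NE iff neither player can gain by unilaterally deviating.
Alice's best responses — vs North: East (payoff 8); vs South: South (payoff 8); vs East: North (payoff 8); vs West: North (payoff 3).
Bob's best responses — vs North: East (payoff 2); vs South: East (payoff 6); vs East: East (payoff 6).
The only mutual best response is (North, East); neither player gains by switching there.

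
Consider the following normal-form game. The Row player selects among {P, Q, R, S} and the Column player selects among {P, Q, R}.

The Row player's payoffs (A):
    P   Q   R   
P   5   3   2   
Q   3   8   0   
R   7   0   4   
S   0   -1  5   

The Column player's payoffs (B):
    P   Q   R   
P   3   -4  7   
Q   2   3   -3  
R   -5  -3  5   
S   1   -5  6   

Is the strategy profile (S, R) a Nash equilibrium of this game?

Yes

Holding the Column player at R: the Row player gets 5 from S, versus 2 from P, 0 from Q, 4 from R. No profitable deviation for the Row player.
Holding the Row player at S: the Column player gets 6 from R, versus 1 from P, -5 from Q. No profitable deviation for the Column player either.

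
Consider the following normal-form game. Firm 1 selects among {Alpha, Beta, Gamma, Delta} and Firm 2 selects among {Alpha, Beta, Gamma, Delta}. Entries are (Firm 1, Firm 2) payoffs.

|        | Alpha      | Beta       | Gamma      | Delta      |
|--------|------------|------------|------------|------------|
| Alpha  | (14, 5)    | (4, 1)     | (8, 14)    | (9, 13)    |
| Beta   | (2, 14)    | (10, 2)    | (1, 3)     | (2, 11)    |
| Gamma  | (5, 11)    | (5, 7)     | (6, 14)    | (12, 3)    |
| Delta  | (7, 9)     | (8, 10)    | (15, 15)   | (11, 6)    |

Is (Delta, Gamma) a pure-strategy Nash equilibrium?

Holding Firm 2 at Gamma: Firm 1 gets 15 from Delta, versus 8 from Alpha, 1 from Beta, 6 from Gamma. No profitable deviation for Firm 1.
Holding Firm 1 at Delta: Firm 2 gets 15 from Gamma, versus 9 from Alpha, 10 from Beta, 6 from Delta. No profitable deviation for Firm 2 either.

Yes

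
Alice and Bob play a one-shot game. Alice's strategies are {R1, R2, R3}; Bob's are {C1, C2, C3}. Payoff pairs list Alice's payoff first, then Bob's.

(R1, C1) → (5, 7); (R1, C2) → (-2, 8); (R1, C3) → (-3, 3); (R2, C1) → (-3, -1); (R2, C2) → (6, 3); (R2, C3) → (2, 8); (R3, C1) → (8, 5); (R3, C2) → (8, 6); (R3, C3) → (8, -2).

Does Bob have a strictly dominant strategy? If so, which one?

None

Check whether one of Bob's strategies beats all alternatives regardless of what the opponent does.
C1 is not dominant: against R1, C2 gives 8 > 7.
C2 is not dominant: against R2, C3 gives 8 > 3.
C3 is not dominant: against R1, C1 gives 7 > 3.
No single strategy is best against every opponent action.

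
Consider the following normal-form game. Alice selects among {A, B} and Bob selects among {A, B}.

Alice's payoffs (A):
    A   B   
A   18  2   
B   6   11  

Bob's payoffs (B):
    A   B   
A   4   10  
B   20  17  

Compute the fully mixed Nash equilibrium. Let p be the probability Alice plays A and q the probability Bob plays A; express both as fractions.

p = 1/3, q = 3/7

Each player's mixing probability is pinned down by making the *other* player indifferent.
Bob indifferent between A and B: p·4 + (1−p)·20 = p·10 + (1−p)·17 ⟹ 20 + (-16)p = 17 + (-7)p ⟹ p = 1/3.
Alice indifferent between A and B: q·18 + (1−q)·2 = q·6 + (1−q)·11 ⟹ 2 + 16q = 11 + (-5)q ⟹ q = 3/7.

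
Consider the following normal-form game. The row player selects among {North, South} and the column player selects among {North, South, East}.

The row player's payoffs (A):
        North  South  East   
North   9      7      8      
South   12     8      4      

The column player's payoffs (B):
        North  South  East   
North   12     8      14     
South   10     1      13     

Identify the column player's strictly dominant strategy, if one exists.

East

Check whether one of the column player's strategies beats all alternatives regardless of what the opponent does.
East strictly dominates: vs North: 14 > each of {12, 8}; vs South: 13 > each of {10, 1}.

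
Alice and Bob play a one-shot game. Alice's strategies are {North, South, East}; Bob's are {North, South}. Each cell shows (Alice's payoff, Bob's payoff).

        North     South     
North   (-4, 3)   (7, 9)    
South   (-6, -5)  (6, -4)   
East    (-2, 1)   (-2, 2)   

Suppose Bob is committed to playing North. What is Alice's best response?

East

With Bob fixed at North, Alice's payoffs are: North → -4, South → -6, East → -2.
The maximum is -2, achieved by East.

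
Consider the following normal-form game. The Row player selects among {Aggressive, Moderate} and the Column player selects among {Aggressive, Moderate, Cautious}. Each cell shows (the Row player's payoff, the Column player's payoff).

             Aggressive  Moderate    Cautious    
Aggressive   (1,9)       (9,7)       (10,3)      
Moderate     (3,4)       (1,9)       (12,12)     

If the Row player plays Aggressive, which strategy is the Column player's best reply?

Aggressive

With the Row player fixed at Aggressive, the Column player's payoffs are: Aggressive → 9, Moderate → 7, Cautious → 3.
The maximum is 9, achieved by Aggressive.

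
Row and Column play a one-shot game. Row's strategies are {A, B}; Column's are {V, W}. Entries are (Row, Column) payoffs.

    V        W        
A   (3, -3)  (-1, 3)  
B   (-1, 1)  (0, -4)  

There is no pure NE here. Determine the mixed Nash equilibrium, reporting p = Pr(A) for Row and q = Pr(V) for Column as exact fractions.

p = 5/11, q = 1/5

In a mixed NE each player is indifferent between their pure strategies, so the opponent's mix sets the indifference.
Column indifferent between V and W: p·(-3) + (1−p)·1 = p·3 + (1−p)·(-4) ⟹ 1 + (-4)p = (-4) + 7p ⟹ p = 5/11.
Row indifferent between A and B: q·3 + (1−q)·(-1) = q·(-1) + (1−q)·0 ⟹ (-1) + 4q = 0 + (-1)q ⟹ q = 1/5.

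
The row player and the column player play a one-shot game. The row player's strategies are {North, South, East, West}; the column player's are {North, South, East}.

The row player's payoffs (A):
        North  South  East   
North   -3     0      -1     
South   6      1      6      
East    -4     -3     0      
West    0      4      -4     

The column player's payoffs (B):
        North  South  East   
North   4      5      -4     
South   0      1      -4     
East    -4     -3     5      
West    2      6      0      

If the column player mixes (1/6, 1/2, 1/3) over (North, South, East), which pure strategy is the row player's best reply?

The row player's best reply maximizes expected payoff against the mix.
North: (1/6)·(-3) + (1/2)·0 + (1/3)·(-1) = -5/6
South: (1/6)·6 + (1/2)·1 + (1/3)·6 = 7/2
East: (1/6)·(-4) + (1/2)·(-3) + (1/3)·0 = -13/6
West: (1/6)·0 + (1/2)·4 + (1/3)·(-4) = 2/3
Highest expected payoff is 7/2, from South.

South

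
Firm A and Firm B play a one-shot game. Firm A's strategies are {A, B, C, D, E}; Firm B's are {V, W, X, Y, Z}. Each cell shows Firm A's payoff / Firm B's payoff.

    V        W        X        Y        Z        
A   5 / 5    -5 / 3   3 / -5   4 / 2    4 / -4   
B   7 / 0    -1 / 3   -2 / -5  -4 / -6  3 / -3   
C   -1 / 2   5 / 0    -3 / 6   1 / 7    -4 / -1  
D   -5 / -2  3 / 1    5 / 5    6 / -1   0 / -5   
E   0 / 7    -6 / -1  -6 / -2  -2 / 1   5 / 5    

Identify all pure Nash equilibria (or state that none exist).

Check mutual best responses: a cell is a NE iff neither player can gain by unilaterally deviating.
Firm A's best responses — vs V: B (payoff 7); vs W: C (payoff 5); vs X: D (payoff 5); vs Y: D (payoff 6); vs Z: E (payoff 5).
Firm B's best responses — vs A: V (payoff 5); vs B: W (payoff 3); vs C: Y (payoff 7); vs D: X (payoff 5); vs E: V (payoff 7).
The only mutual best response is (D, X); neither player gains by switching there.

(D, X)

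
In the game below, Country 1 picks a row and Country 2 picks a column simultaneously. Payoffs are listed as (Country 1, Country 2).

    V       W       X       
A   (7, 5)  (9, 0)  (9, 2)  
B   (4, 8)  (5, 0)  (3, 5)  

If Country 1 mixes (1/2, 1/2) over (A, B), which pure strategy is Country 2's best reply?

Country 2's best reply maximizes expected payoff against the mix.
V: (1/2)·5 + (1/2)·8 = 13/2
W: (1/2)·0 + (1/2)·0 = 0
X: (1/2)·2 + (1/2)·5 = 7/2
Highest expected payoff is 13/2, from V.

V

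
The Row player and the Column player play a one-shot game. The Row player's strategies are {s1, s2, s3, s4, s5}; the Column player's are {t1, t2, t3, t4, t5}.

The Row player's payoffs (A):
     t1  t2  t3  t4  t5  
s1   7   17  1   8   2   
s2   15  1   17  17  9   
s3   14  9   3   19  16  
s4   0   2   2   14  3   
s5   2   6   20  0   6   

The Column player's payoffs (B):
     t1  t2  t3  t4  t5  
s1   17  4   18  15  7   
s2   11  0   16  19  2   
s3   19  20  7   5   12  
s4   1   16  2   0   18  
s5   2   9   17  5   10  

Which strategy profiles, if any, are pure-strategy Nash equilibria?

Check mutual best responses: a cell is a NE iff neither player can gain by unilaterally deviating.
The Row player's best responses — vs t1: s2 (payoff 15); vs t2: s1 (payoff 17); vs t3: s5 (payoff 20); vs t4: s3 (payoff 19); vs t5: s3 (payoff 16).
The Column player's best responses — vs s1: t3 (payoff 18); vs s2: t4 (payoff 19); vs s3: t2 (payoff 20); vs s4: t5 (payoff 18); vs s5: t3 (payoff 17).
The only mutual best response is (s5, t3); neither player gains by switching there.

(s5, t3)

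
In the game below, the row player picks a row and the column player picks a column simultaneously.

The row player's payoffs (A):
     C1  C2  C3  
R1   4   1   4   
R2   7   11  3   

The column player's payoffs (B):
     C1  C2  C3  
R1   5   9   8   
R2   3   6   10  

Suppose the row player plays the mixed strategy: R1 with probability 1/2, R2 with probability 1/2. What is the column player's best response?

C3

The column player's best reply maximizes expected payoff against the mix.
C1: (1/2)·5 + (1/2)·3 = 4
C2: (1/2)·9 + (1/2)·6 = 15/2
C3: (1/2)·8 + (1/2)·10 = 9
Highest expected payoff is 9, from C3.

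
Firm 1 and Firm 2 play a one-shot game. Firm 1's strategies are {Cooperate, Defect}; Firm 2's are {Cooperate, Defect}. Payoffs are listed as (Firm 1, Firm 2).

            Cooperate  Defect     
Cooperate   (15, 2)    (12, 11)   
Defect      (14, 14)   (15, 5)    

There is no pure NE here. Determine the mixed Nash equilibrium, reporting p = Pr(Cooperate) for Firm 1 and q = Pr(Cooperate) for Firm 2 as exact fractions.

p = 1/2, q = 3/4

In a mixed NE each player is indifferent between their pure strategies, so the opponent's mix sets the indifference.
Firm 2 indifferent between Cooperate and Defect: p·2 + (1−p)·14 = p·11 + (1−p)·5 ⟹ 14 + (-12)p = 5 + 6p ⟹ p = 1/2.
Firm 1 indifferent between Cooperate and Defect: q·15 + (1−q)·12 = q·14 + (1−q)·15 ⟹ 12 + 3q = 15 + (-1)q ⟹ q = 3/4.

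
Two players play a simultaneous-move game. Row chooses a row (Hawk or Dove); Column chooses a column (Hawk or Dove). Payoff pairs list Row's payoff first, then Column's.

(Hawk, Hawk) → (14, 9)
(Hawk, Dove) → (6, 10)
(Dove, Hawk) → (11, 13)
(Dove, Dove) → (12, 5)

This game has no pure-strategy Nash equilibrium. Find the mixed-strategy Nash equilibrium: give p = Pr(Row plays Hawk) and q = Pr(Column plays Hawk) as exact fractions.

p = 8/9, q = 2/3

Each player's mixing probability is pinned down by making the *other* player indifferent.
Column indifferent between Hawk and Dove: p·9 + (1−p)·13 = p·10 + (1−p)·5 ⟹ 13 + (-4)p = 5 + 5p ⟹ p = 8/9.
Row indifferent between Hawk and Dove: q·14 + (1−q)·6 = q·11 + (1−q)·12 ⟹ 6 + 8q = 12 + (-1)q ⟹ q = 2/3.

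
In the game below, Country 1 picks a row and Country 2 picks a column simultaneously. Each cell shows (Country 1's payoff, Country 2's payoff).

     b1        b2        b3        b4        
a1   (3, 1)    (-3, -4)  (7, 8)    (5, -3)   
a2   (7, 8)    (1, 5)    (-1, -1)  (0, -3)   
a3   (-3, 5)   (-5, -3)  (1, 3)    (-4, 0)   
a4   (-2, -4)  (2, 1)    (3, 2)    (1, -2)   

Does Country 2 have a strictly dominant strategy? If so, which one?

Check whether one of Country 2's strategies beats all alternatives regardless of what the opponent does.
b1 is not dominant: against a1, b3 gives 8 > 1.
b2 is not dominant: against a1, b1 gives 1 > -4.
b3 is not dominant: against a2, b1 gives 8 > -1.
b4 is not dominant: against a1, b1 gives 1 > -3.
No single strategy is best against every opponent action.

No strictly dominant strategy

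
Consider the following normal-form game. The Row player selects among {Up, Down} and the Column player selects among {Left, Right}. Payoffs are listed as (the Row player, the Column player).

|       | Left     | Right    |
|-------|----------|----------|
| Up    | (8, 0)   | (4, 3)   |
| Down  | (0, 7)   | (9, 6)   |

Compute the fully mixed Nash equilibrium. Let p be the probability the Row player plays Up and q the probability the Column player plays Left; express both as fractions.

p = 1/4, q = 5/13

Each player's mixing probability is pinned down by making the *other* player indifferent.
The Column player indifferent between Left and Right: p·0 + (1−p)·7 = p·3 + (1−p)·6 ⟹ 7 + (-7)p = 6 + (-3)p ⟹ p = 1/4.
The Row player indifferent between Up and Down: q·8 + (1−q)·4 = q·0 + (1−q)·9 ⟹ 4 + 4q = 9 + (-9)q ⟹ q = 5/13.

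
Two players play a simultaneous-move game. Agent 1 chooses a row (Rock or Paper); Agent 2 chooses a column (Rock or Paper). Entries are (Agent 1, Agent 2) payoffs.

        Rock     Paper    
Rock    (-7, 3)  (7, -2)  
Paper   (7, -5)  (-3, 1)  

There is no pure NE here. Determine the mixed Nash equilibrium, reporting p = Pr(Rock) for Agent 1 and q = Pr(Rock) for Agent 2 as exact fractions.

In a mixed NE each player is indifferent between their pure strategies, so the opponent's mix sets the indifference.
Agent 2 indifferent between Rock and Paper: p·3 + (1−p)·(-5) = p·(-2) + (1−p)·1 ⟹ (-5) + 8p = 1 + (-3)p ⟹ p = 6/11.
Agent 1 indifferent between Rock and Paper: q·(-7) + (1−q)·7 = q·7 + (1−q)·(-3) ⟹ 7 + (-14)q = (-3) + 10q ⟹ q = 5/12.

p = 6/11, q = 5/12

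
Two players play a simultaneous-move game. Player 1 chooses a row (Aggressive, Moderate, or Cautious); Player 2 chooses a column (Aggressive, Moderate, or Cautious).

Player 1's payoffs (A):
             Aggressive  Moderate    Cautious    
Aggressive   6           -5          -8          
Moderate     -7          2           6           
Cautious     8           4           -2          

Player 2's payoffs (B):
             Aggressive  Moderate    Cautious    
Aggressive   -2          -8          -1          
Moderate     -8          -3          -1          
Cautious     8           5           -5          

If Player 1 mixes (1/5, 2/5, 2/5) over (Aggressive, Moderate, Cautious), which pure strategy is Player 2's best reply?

Aggressive

Compute Player 2's expected payoff from each pure strategy against the given mix.
Aggressive: (1/5)·(-2) + (2/5)·(-8) + (2/5)·8 = -2/5
Moderate: (1/5)·(-8) + (2/5)·(-3) + (2/5)·5 = -4/5
Cautious: (1/5)·(-1) + (2/5)·(-1) + (2/5)·(-5) = -13/5
Highest expected payoff is -2/5, from Aggressive.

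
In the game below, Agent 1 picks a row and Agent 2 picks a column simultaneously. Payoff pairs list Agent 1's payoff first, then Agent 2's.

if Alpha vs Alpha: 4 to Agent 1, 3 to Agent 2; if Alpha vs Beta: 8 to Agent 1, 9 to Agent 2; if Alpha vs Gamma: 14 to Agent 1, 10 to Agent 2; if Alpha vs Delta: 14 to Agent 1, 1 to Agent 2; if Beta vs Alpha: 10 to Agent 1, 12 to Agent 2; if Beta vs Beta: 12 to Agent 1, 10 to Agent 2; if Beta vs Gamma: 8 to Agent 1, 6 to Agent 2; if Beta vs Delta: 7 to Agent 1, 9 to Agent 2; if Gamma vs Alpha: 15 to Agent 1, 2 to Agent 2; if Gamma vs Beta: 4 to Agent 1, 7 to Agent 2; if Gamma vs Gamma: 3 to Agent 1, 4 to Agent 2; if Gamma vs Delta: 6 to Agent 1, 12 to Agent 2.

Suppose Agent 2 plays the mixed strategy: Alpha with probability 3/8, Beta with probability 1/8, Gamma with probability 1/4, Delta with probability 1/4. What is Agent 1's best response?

Agent 1's best reply maximizes expected payoff against the mix.
Alpha: (3/8)·4 + (1/8)·8 + (1/4)·14 + (1/4)·14 = 19/2
Beta: (3/8)·10 + (1/8)·12 + (1/4)·8 + (1/4)·7 = 9
Gamma: (3/8)·15 + (1/8)·4 + (1/4)·3 + (1/4)·6 = 67/8
Highest expected payoff is 19/2, from Alpha.

Alpha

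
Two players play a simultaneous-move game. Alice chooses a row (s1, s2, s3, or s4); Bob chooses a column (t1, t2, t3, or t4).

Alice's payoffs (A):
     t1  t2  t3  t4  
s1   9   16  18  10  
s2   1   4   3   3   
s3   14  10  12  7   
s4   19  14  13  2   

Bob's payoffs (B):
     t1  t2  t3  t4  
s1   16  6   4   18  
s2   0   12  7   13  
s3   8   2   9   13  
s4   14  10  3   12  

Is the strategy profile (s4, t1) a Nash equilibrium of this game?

Yes

Holding Bob at t1: Alice gets 19 from s4, versus 9 from s1, 1 from s2, 14 from s3. No profitable deviation for Alice.
Holding Alice at s4: Bob gets 14 from t1, versus 10 from t2, 3 from t3, 12 from t4. No profitable deviation for Bob either.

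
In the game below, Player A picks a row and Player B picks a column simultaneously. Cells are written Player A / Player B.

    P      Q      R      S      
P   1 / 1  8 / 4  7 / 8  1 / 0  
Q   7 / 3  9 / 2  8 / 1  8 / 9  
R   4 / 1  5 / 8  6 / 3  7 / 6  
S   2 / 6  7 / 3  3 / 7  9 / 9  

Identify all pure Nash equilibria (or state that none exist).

(S, S)

Check mutual best responses: a cell is a NE iff neither player can gain by unilaterally deviating.
Player A's best responses — vs P: Q (payoff 7); vs Q: Q (payoff 9); vs R: Q (payoff 8); vs S: S (payoff 9).
Player B's best responses — vs P: R (payoff 8); vs Q: S (payoff 9); vs R: Q (payoff 8); vs S: S (payoff 9).
The only mutual best response is (S, S); neither player gains by switching there.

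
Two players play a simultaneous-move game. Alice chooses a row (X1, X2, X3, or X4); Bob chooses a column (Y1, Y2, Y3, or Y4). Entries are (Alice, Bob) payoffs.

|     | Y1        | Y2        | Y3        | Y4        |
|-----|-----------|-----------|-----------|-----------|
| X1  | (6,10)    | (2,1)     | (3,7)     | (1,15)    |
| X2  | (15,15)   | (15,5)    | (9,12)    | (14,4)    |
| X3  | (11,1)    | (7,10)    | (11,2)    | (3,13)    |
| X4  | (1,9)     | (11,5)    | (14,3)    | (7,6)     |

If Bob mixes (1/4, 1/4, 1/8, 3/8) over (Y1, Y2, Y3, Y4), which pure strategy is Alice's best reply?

X2

Compute Alice's expected payoff from each pure strategy against the given mix.
X1: (1/4)·6 + (1/4)·2 + (1/8)·3 + (3/8)·1 = 11/4
X2: (1/4)·15 + (1/4)·15 + (1/8)·9 + (3/8)·14 = 111/8
X3: (1/4)·11 + (1/4)·7 + (1/8)·11 + (3/8)·3 = 7
X4: (1/4)·1 + (1/4)·11 + (1/8)·14 + (3/8)·7 = 59/8
Highest expected payoff is 111/8, from X2.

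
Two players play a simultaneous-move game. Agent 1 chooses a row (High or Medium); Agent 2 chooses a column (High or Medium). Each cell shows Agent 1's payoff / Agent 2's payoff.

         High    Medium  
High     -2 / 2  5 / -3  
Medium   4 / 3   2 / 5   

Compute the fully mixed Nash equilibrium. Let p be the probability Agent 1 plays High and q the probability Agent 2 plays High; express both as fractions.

Each player's mixing probability is pinned down by making the *other* player indifferent.
Agent 2 indifferent between High and Medium: p·2 + (1−p)·3 = p·(-3) + (1−p)·5 ⟹ 3 + (-1)p = 5 + (-8)p ⟹ p = 2/7.
Agent 1 indifferent between High and Medium: q·(-2) + (1−q)·5 = q·4 + (1−q)·2 ⟹ 5 + (-7)q = 2 + 2q ⟹ q = 1/3.

p = 2/7, q = 1/3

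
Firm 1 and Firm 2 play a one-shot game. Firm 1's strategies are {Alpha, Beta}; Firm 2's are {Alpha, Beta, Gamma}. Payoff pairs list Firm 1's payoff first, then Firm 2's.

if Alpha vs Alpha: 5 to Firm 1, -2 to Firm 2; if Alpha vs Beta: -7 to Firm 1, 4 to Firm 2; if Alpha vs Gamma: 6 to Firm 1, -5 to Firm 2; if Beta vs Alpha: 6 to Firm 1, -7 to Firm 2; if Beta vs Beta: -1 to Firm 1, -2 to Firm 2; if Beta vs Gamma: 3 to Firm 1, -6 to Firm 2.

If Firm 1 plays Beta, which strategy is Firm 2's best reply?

Beta

With Firm 1 fixed at Beta, Firm 2's payoffs are: Alpha → -7, Beta → -2, Gamma → -6.
The maximum is -2, achieved by Beta.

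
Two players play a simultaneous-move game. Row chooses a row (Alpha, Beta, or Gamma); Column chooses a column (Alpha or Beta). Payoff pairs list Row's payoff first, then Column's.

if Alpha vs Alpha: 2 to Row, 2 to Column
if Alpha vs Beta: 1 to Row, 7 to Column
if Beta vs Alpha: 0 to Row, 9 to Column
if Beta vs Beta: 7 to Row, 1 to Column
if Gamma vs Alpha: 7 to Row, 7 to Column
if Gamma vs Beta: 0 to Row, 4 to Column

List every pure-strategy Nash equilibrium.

(Gamma, Alpha)

Find each player's best response to every opponent strategy; NE are the intersections.
Row's best responses — vs Alpha: Gamma (payoff 7); vs Beta: Beta (payoff 7).
Column's best responses — vs Alpha: Beta (payoff 7); vs Beta: Alpha (payoff 9); vs Gamma: Alpha (payoff 7).
The only mutual best response is (Gamma, Alpha); neither player gains by switching there.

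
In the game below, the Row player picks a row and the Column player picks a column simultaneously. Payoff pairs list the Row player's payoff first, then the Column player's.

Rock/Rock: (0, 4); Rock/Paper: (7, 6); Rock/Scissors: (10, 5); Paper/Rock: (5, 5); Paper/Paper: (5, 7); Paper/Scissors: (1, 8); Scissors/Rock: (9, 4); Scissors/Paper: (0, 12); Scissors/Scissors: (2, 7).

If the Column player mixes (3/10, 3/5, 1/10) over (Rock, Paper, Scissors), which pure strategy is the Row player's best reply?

Rock

The Row player's best reply maximizes expected payoff against the mix.
Rock: (3/10)·0 + (3/5)·7 + (1/10)·10 = 26/5
Paper: (3/10)·5 + (3/5)·5 + (1/10)·1 = 23/5
Scissors: (3/10)·9 + (3/5)·0 + (1/10)·2 = 29/10
Highest expected payoff is 26/5, from Rock.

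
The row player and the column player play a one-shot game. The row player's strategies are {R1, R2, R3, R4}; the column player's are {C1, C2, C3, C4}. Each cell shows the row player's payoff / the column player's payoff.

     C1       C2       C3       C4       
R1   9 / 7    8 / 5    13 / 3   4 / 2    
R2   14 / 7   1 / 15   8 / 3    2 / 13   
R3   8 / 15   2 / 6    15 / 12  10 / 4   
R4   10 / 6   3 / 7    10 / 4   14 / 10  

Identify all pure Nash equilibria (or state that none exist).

Check mutual best responses: a cell is a NE iff neither player can gain by unilaterally deviating.
The row player's best responses — vs C1: R2 (payoff 14); vs C2: R1 (payoff 8); vs C3: R3 (payoff 15); vs C4: R4 (payoff 14).
The column player's best responses — vs R1: C1 (payoff 7); vs R2: C2 (payoff 15); vs R3: C1 (payoff 15); vs R4: C4 (payoff 10).
The only mutual best response is (R4, C4); neither player gains by switching there.

(R4, C4)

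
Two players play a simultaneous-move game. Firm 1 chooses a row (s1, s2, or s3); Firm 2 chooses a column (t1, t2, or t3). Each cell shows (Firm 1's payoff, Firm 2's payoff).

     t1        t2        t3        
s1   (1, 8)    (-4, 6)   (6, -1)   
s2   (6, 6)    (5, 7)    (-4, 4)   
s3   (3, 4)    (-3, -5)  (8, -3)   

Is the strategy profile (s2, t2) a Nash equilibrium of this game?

Yes

Holding Firm 2 at t2: Firm 1 gets 5 from s2, versus -4 from s1, -3 from s3. No profitable deviation for Firm 1.
Holding Firm 1 at s2: Firm 2 gets 7 from t2, versus 6 from t1, 4 from t3. No profitable deviation for Firm 2 either.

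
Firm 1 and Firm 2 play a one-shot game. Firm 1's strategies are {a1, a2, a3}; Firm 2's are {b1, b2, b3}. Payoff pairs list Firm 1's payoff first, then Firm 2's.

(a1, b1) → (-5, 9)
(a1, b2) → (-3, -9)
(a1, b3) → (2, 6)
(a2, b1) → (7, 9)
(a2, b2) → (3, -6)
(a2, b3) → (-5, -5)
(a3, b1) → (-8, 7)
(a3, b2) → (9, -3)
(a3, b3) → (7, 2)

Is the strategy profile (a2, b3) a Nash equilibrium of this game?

Holding Firm 2 at b3: Firm 1 gets -5 from a2 but could get 7 by switching to a3. Firm 1 has a profitable deviation.

No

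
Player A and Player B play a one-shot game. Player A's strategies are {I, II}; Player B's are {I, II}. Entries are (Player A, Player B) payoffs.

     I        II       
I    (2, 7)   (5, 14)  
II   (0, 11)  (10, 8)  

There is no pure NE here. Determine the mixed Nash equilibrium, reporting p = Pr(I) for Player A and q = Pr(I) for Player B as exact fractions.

Each player's mixing probability is pinned down by making the *other* player indifferent.
Player B indifferent between I and II: p·7 + (1−p)·11 = p·14 + (1−p)·8 ⟹ 11 + (-4)p = 8 + 6p ⟹ p = 3/10.
Player A indifferent between I and II: q·2 + (1−q)·5 = q·0 + (1−q)·10 ⟹ 5 + (-3)q = 10 + (-10)q ⟹ q = 5/7.

p = 3/10, q = 5/7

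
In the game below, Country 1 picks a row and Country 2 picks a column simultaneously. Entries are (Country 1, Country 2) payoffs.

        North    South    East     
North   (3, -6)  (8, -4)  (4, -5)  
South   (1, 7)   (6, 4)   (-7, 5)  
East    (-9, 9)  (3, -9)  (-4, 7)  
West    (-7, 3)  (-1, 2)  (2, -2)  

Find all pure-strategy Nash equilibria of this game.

(North, South)

A profile is a Nash equilibrium when each player is best-responding to the other.
Country 1's best responses — vs North: North (payoff 3); vs South: North (payoff 8); vs East: North (payoff 4).
Country 2's best responses — vs North: South (payoff -4); vs South: North (payoff 7); vs East: North (payoff 9); vs West: North (payoff 3).
The only mutual best response is (North, South); neither player gains by switching there.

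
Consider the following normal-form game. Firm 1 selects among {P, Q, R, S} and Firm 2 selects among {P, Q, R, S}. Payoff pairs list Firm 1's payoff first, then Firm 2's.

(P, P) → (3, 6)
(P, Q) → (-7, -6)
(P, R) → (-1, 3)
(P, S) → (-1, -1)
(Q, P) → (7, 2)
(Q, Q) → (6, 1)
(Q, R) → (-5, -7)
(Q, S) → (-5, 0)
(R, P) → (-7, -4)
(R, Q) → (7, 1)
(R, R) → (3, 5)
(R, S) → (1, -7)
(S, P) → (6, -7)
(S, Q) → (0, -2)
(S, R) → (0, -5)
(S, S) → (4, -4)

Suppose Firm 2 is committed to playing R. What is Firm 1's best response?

With Firm 2 fixed at R, Firm 1's payoffs are: P → -1, Q → -5, R → 3, S → 0.
The maximum is 3, achieved by R.

R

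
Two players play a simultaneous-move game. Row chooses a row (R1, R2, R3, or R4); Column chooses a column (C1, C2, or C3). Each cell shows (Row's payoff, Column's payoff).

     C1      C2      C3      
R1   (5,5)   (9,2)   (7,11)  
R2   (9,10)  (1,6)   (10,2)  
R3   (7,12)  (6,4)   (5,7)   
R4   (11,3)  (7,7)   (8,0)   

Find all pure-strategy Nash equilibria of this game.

A profile is a Nash equilibrium when each player is best-responding to the other.
Row's best responses — vs C1: R4 (payoff 11); vs C2: R1 (payoff 9); vs C3: R2 (payoff 10).
Column's best responses — vs R1: C3 (payoff 11); vs R2: C1 (payoff 10); vs R3: C1 (payoff 12); vs R4: C2 (payoff 7).
No cell has both players best-responding. For instance, Row's best reply to C2 is R1, but against R1 Column prefers C3 over C2.

There is no pure-strategy Nash equilibrium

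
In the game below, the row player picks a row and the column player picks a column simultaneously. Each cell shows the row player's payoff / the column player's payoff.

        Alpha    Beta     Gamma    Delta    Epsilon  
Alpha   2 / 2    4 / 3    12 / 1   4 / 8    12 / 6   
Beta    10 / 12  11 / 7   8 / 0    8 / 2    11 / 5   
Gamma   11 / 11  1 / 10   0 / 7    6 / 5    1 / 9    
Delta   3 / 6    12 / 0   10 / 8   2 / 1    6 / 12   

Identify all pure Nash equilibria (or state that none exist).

A profile is a Nash equilibrium when each player is best-responding to the other.
The row player's best responses — vs Alpha: Gamma (payoff 11); vs Beta: Delta (payoff 12); vs Gamma: Alpha (payoff 12); vs Delta: Beta (payoff 8); vs Epsilon: Alpha (payoff 12).
The column player's best responses — vs Alpha: Delta (payoff 8); vs Beta: Alpha (payoff 12); vs Gamma: Alpha (payoff 11); vs Delta: Epsilon (payoff 12).
The only mutual best response is (Gamma, Alpha); neither player gains by switching there.

(Gamma, Alpha)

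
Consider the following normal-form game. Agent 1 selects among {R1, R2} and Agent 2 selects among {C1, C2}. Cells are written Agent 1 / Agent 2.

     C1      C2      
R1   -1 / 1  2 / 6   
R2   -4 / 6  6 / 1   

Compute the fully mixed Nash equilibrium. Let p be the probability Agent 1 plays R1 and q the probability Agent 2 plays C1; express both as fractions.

In a mixed NE each player is indifferent between their pure strategies, so the opponent's mix sets the indifference.
Agent 2 indifferent between C1 and C2: p·1 + (1−p)·6 = p·6 + (1−p)·1 ⟹ 6 + (-5)p = 1 + 5p ⟹ p = 1/2.
Agent 1 indifferent between R1 and R2: q·(-1) + (1−q)·2 = q·(-4) + (1−q)·6 ⟹ 2 + (-3)q = 6 + (-10)q ⟹ q = 4/7.

p = 1/2, q = 4/7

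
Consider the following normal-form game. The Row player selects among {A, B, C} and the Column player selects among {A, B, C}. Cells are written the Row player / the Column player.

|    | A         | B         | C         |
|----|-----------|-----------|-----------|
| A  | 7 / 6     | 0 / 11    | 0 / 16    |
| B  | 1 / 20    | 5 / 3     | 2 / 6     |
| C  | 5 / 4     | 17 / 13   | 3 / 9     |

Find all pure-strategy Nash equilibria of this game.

A profile is a Nash equilibrium when each player is best-responding to the other.
The Row player's best responses — vs A: A (payoff 7); vs B: C (payoff 17); vs C: C (payoff 3).
The Column player's best responses — vs A: C (payoff 16); vs B: A (payoff 20); vs C: B (payoff 13).
The only mutual best response is (C, B); neither player gains by switching there.

(C, B)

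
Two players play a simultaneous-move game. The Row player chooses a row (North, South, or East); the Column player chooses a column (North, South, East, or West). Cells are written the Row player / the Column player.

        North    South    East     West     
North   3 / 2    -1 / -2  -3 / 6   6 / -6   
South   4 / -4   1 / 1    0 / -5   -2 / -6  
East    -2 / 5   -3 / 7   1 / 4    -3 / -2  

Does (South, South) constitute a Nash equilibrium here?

Holding the Column player at South: the Row player gets 1 from South, versus -1 from North, -3 from East. No profitable deviation for the Row player.
Holding the Row player at South: the Column player gets 1 from South, versus -4 from North, -5 from East, -6 from West. No profitable deviation for the Column player either.

Yes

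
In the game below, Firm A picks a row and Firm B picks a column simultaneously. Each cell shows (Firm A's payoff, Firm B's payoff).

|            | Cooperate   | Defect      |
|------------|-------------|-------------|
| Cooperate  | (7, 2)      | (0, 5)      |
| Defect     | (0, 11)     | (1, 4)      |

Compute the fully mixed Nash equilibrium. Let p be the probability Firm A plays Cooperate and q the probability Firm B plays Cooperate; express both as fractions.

In a mixed NE each player is indifferent between their pure strategies, so the opponent's mix sets the indifference.
Firm B indifferent between Cooperate and Defect: p·2 + (1−p)·11 = p·5 + (1−p)·4 ⟹ 11 + (-9)p = 4 + 1p ⟹ p = 7/10.
Firm A indifferent between Cooperate and Defect: q·7 + (1−q)·0 = q·0 + (1−q)·1 ⟹ 0 + 7q = 1 + (-1)q ⟹ q = 1/8.

p = 7/10, q = 1/8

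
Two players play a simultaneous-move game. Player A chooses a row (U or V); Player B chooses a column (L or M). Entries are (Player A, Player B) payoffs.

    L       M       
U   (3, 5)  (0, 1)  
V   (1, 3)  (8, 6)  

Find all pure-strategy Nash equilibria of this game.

Find each player's best response to every opponent strategy; NE are the intersections.
Player A's best responses — vs L: U (payoff 3); vs M: V (payoff 8).
Player B's best responses — vs U: L (payoff 5); vs V: M (payoff 6).
Mutual best responses occur at (U, L) and (V, M); at each, neither player gains by switching.

(U, L) and (V, M)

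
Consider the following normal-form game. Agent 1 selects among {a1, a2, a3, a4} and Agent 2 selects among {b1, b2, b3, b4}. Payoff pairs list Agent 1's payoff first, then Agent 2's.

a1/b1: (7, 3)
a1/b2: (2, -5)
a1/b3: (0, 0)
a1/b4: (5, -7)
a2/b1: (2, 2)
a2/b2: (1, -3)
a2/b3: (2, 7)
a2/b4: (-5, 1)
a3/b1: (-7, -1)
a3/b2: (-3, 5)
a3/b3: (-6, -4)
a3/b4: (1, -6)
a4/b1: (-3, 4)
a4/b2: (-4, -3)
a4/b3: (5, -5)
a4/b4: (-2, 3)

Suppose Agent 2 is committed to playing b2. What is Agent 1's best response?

a1

With Agent 2 fixed at b2, Agent 1's payoffs are: a1 → 2, a2 → 1, a3 → -3, a4 → -4.
The maximum is 2, achieved by a1.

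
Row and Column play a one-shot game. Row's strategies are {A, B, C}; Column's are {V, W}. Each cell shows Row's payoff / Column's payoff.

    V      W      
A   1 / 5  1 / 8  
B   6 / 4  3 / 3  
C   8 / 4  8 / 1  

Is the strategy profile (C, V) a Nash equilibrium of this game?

Yes

Holding Column at V: Row gets 8 from C, versus 1 from A, 6 from B. No profitable deviation for Row.
Holding Row at C: Column gets 4 from V, versus 1 from W. No profitable deviation for Column either.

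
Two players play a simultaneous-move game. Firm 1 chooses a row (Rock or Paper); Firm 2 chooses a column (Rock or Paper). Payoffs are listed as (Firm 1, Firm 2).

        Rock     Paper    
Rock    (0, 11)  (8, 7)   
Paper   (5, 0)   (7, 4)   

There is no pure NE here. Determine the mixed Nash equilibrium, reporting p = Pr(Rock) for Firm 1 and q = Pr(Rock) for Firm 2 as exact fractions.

Each player's mixing probability is pinned down by making the *other* player indifferent.
Firm 2 indifferent between Rock and Paper: p·11 + (1−p)·0 = p·7 + (1−p)·4 ⟹ 0 + 11p = 4 + 3p ⟹ p = 1/2.
Firm 1 indifferent between Rock and Paper: q·0 + (1−q)·8 = q·5 + (1−q)·7 ⟹ 8 + (-8)q = 7 + (-2)q ⟹ q = 1/6.

p = 1/2, q = 1/6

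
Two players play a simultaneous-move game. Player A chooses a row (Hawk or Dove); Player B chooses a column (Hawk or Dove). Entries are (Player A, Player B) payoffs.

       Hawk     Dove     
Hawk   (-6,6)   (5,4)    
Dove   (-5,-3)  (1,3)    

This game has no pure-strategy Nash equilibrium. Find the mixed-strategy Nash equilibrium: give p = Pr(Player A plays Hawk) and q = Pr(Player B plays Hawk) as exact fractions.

Each player's mixing probability is pinned down by making the *other* player indifferent.
Player B indifferent between Hawk and Dove: p·6 + (1−p)·(-3) = p·4 + (1−p)·3 ⟹ (-3) + 9p = 3 + 1p ⟹ p = 3/4.
Player A indifferent between Hawk and Dove: q·(-6) + (1−q)·5 = q·(-5) + (1−q)·1 ⟹ 5 + (-11)q = 1 + (-6)q ⟹ q = 4/5.

p = 3/4, q = 4/5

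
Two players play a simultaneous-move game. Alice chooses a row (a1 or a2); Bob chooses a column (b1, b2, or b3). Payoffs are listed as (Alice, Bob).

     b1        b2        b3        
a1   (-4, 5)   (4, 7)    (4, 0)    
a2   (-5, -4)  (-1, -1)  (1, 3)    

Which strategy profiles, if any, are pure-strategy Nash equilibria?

Find each player's best response to every opponent strategy; NE are the intersections.
Alice's best responses — vs b1: a1 (payoff -4); vs b2: a1 (payoff 4); vs b3: a1 (payoff 4).
Bob's best responses — vs a1: b2 (payoff 7); vs a2: b3 (payoff 3).
The only mutual best response is (a1, b2); neither player gains by switching there.

(a1, b2)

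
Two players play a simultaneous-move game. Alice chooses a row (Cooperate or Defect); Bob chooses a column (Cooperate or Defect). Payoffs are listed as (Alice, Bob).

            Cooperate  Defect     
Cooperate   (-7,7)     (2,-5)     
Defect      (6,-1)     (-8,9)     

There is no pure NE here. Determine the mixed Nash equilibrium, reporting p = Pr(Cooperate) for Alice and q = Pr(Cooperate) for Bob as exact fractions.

p = 5/11, q = 10/23

Each player's mixing probability is pinned down by making the *other* player indifferent.
Bob indifferent between Cooperate and Defect: p·7 + (1−p)·(-1) = p·(-5) + (1−p)·9 ⟹ (-1) + 8p = 9 + (-14)p ⟹ p = 5/11.
Alice indifferent between Cooperate and Defect: q·(-7) + (1−q)·2 = q·6 + (1−q)·(-8) ⟹ 2 + (-9)q = (-8) + 14q ⟹ q = 10/23.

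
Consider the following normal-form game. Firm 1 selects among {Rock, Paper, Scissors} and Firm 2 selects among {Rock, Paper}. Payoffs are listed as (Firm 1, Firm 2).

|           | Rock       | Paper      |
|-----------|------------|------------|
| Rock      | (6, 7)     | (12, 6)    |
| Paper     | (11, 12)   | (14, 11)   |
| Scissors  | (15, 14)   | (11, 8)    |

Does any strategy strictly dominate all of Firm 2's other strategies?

A strategy is strictly dominant if it gives Firm 2 a strictly higher payoff than every other strategy, against every choice by the opponent.
Rock strictly dominates: vs Rock: 7 > 6; vs Paper: 12 > 11; vs Scissors: 14 > 8.

Rock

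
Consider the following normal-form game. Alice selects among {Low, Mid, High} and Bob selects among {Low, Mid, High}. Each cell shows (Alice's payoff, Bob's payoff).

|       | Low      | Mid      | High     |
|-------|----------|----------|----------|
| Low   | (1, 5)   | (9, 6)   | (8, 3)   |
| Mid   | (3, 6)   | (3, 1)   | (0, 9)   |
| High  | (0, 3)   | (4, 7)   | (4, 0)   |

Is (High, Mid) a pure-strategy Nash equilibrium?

Holding Bob at Mid: Alice gets 4 from High but could get 9 by switching to Low. Alice has a profitable deviation.

No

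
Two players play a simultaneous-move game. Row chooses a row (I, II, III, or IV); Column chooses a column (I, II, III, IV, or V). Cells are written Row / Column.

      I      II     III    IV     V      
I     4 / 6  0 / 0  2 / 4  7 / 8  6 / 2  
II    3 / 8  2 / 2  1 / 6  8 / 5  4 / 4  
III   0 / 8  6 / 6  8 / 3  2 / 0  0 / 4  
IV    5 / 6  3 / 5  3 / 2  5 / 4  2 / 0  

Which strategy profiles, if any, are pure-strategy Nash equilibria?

A profile is a Nash equilibrium when each player is best-responding to the other.
Row's best responses — vs I: IV (payoff 5); vs II: III (payoff 6); vs III: III (payoff 8); vs IV: II (payoff 8); vs V: I (payoff 6).
Column's best responses — vs I: IV (payoff 8); vs II: I (payoff 8); vs III: I (payoff 8); vs IV: I (payoff 6).
The only mutual best response is (IV, I); neither player gains by switching there.

(IV, I)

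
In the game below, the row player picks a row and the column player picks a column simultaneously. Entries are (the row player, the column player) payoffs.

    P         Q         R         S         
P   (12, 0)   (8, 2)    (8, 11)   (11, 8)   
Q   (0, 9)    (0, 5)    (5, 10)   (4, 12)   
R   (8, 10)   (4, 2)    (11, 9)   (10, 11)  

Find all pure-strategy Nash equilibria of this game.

Check mutual best responses: a cell is a NE iff neither player can gain by unilaterally deviating.
The row player's best responses — vs P: P (payoff 12); vs Q: P (payoff 8); vs R: R (payoff 11); vs S: P (payoff 11).
The column player's best responses — vs P: R (payoff 11); vs Q: S (payoff 12); vs R: S (payoff 11).
No cell has both players best-responding. For instance, the row player's best reply to R is R, but against R the column player prefers S over R.

There is no pure-strategy Nash equilibrium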